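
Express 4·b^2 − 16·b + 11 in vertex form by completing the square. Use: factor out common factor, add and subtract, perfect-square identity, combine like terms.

4·b^2 − 16·b + 11
= 4(b^2 − 4·b) + 11    [factor out 4 from the b-terms]
= 4(b^2 − 4·b + 4 − 4) + 11    [add and subtract 4 inside the bracket]
= 4(b − 2)^2 − 16 + 11    [perfect-square identity]
= 4(b − 2)^2 − 5    [combine constants]

4(b − 2)^2 − 5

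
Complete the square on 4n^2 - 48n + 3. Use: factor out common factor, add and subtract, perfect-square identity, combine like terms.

4(n - 6)^2 - 141

4n^2 - 48n + 3
= 4(n^2 - 12n) + 3    [factor out 4 from the n-terms]
= 4(n^2 - 12n + 36 - 36) + 3    [add and subtract 36 inside the bracket]
= 4(n - 6)^2 - 144 + 3    [perfect-square identity]
= 4(n - 6)^2 - 141    [combine constants]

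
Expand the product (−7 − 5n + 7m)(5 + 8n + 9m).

−35 − 81n − 28m − 40n^2 + 11mn + 63m^2

(−7 − 5n + 7m)(5 + 8n + 9m)
= −35 − 56n − 63m − 25n − 40n^2 − 45mn + 35m + 56mn + 63m^2    [distributive law]
= −35 − 81n − 28m − 40n^2 + 11mn + 63m^2    [combine like terms]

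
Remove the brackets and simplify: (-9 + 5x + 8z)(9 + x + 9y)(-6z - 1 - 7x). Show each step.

(-9 + 5x + 8z)(9 + x + 9y)(-6z - 1 - 7x)
= (-81 - 9x - 81y + 45x + 5x^2 + 45xy + 72z + 8xz + 72yz)(-6z - 1 - 7x)    [distributive law]
= (-81 + 36x - 81y + 5x^2 + 45xy + 72z + 8xz + 72yz)(-6z - 1 - 7x)    [combine like terms]
= 486z + 81 + 567x - 216xz - 36x - 252x^2 + 486yz + 81y + 567xy - 30x^2z - 5x^2 - 35x^3 - 270xyz - 45xy - 315x^2y - 432z^2 - 72z - 504xz - 48xz^2 - 8xz - 56x^2z - 432yz^2 - 72yz - 504xyz    [distributive law]
= 414z + 81 + 531x - 728xz - 257x^2 + 414yz + 81y + 522xy - 86x^2z - 35x^3 - 774xyz - 315x^2y - 432z^2 - 48xz^2 - 432yz^2    [combine like terms]

414z + 81 + 531x - 728xz - 257x^2 + 414yz + 81y + 522xy - 86x^2z - 35x^3 - 774xyz - 315x^2y - 432z^2 - 48xz^2 - 432yz^2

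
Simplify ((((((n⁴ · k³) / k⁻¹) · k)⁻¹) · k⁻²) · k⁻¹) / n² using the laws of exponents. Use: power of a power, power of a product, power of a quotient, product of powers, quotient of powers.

k⁻⁸·n⁻⁶

((((((n⁴ · k³) / k⁻¹) · k)⁻¹) · k⁻²) · k⁻¹) / n²
= ((((((n⁴ · k³) / k⁻¹)⁻¹) · (k⁻¹)) · k⁻²) · k⁻¹) / n²    [power of a product]
= ((((((n⁴ · k³)⁻¹) / ((k⁻¹)⁻¹)) · (k⁻¹)) · k⁻²) · k⁻¹) / n²    [power of a quotient]
= (((((((n⁴)⁻¹) · ((k³)⁻¹)) / ((k⁻¹)⁻¹)) · (k⁻¹)) · k⁻²) · k⁻¹) / n²    [power of a product]
= (((((n⁻⁴ · ((k³)⁻¹)) / ((k⁻¹)⁻¹)) · (k⁻¹)) · k⁻²) · k⁻¹) / n²    [power of a power]
= (((((n⁻⁴ · k⁻³) / ((k⁻¹)⁻¹)) · (k⁻¹)) · k⁻²) · k⁻¹) / n²    [power of a power]
= (((((n⁻⁴ · k⁻³) / k) · (k⁻¹)) · k⁻²) · k⁻¹) / n²    [power of a power]
= k⁻⁸·n⁻⁶    [quotient of powers; product of powers]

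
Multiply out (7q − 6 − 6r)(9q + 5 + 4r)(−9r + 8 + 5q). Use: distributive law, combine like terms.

−697q²r + 409q² + 315q³ − 307qr − 302q + 114qr² − 162r − 240 + 294r² + 216r³

(7q − 6 − 6r)(9q + 5 + 4r)(−9r + 8 + 5q)
= (63q² + 35q + 28qr − 54q − 30 − 24r − 54qr − 30r − 24r²)(−9r + 8 + 5q)    [distributive law]
= (63q² − 19q − 26qr − 30 − 54r − 24r²)(−9r + 8 + 5q)    [combine like terms]
= −567q²r + 504q² + 315q³ + 171qr − 152q − 95q² + 234qr² − 208qr − 130q²r + 270r − 240 − 150q + 486r² − 432r − 270qr + 216r³ − 192r² − 120qr²    [distributive law]
= −697q²r + 409q² + 315q³ − 307qr − 302q + 114qr² − 162r − 240 + 294r² + 216r³    [combine like terms]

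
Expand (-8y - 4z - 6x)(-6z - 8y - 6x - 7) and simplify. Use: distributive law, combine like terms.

(-8y - 4z - 6x)(-6z - 8y - 6x - 7)
= 48yz + 64y² + 48xy + 56y + 24z² + 32yz + 24xz + 28z + 36xz + 48xy + 36x² + 42x    [distributive law]
= 80yz + 64y² + 96xy + 56y + 24z² + 60xz + 28z + 36x² + 42x    [combine like terms]

80yz + 64y² + 96xy + 56y + 24z² + 60xz + 28z + 36x² + 42x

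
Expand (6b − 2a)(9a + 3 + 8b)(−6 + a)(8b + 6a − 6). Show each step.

−3696ab² − 672a²b + 900ab + 592a²b² + 84a³b + 864b² + 648b − 2304b³ + 384ab³ + 720a³ − 396a² − 108a⁴ − 216a

(6b − 2a)(9a + 3 + 8b)(−6 + a)(8b + 6a − 6)
= (54ab + 18b + 48b² − 18a² − 6a − 16ab)(−6 + a)(8b + 6a − 6)    [distributive law]
= (38ab + 18b + 48b² − 18a² − 6a)(−6 + a)(8b + 6a − 6)    [combine like terms]
= (−228ab + 38a²b − 108b + 18ab − 288b² + 48ab² + 108a² − 18a³ + 36a − 6a²)(8b + 6a − 6)    [distributive law]
= (−210ab + 38a²b − 108b − 288b² + 48ab² + 102a² − 18a³ + 36a)(8b + 6a − 6)    [combine like terms]
= −1680ab² − 1260a²b + 1260ab + 304a²b² + 228a³b − 228a²b − 864b² − 648ab + 648b − 2304b³ − 1728ab² + 1728b² + 384ab³ + 288a²b² − 288ab² + 816a²b + 612a³ − 612a² − 144a³b − 108a⁴ + 108a³ + 288ab + 216a² − 216a    [distributive law]
= −3696ab² − 672a²b + 900ab + 592a²b² + 84a³b + 864b² + 648b − 2304b³ + 384ab³ + 720a³ − 396a² − 108a⁴ − 216a    [combine like terms]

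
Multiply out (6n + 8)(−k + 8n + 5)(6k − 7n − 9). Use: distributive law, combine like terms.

(6n + 8)(−k + 8n + 5)(6k − 7n − 9)
= (−6kn + 48n^2 + 30n − 8k + 64n + 40)(6k − 7n − 9)    [distributive law]
= (−6kn + 48n^2 + 94n − 8k + 40)(6k − 7n − 9)    [combine like terms]
= −36k^2n + 42kn^2 + 54kn + 288kn^2 − 336n^3 − 432n^2 + 564kn − 658n^2 − 846n − 48k^2 + 56kn + 72k + 240k − 280n − 360    [distributive law]
= −36k^2n + 330kn^2 + 674kn − 336n^3 − 1090n^2 − 1126n − 48k^2 + 312k − 360    [combine like terms]

−36k^2n + 330kn^2 + 674kn − 336n^3 − 1090n^2 − 1126n − 48k^2 + 312k − 360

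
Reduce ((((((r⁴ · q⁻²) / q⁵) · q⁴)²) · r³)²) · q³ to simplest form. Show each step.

q⁻⁹·r²²

((((((r⁴ · q⁻²) / q⁵) · q⁴)²) · r³)²) · q³
= ((((((r⁴ · q⁻²) / q⁵) · q⁴)²)²) · ((r³)²)) · q³    [power of a product]
= (((((r⁴ · q⁻²) / q⁵) · q⁴)⁴) · ((r³)²)) · q³    [power of a power]
= (((((r⁴ · q⁻²) / q⁵)⁴) · ((q⁴)⁴)) · ((r³)²)) · q³    [power of a product]
= (((((r⁴ · q⁻²)⁴) / ((q⁵)⁴)) · ((q⁴)⁴)) · ((r³)²)) · q³    [power of a quotient]
= ((((((r⁴)⁴) · ((q⁻²)⁴)) / ((q⁵)⁴)) · ((q⁴)⁴)) · ((r³)²)) · q³    [power of a product]
= ((((r¹⁶ · ((q⁻²)⁴)) / ((q⁵)⁴)) · ((q⁴)⁴)) · ((r³)²)) · q³    [power of a power]
= ((((r¹⁶ · q⁻⁸) / ((q⁵)⁴)) · ((q⁴)⁴)) · ((r³)²)) · q³    [power of a power]
= ((((r¹⁶ · q⁻⁸) / q²⁰) · ((q⁴)⁴)) · ((r³)²)) · q³    [power of a power]
= ((((r¹⁶ · q⁻⁸) / q²⁰) · q¹⁶) · ((r³)²)) · q³    [power of a power]
= ((((r¹⁶ · q⁻⁸) / q²⁰) · q¹⁶) · r⁶) · q³    [power of a power]
= q⁻⁹·r²²    [quotient of powers; product of powers]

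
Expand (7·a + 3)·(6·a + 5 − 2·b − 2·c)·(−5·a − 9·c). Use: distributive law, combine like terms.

−210·a³ − 308·a²·c − 265·a² − 447·a·c + 70·a²·b + 126·a·b·c + 126·a·c² − 75·a − 135·c + 30·a·b + 54·b·c + 54·c²

(7·a + 3)·(6·a + 5 − 2·b − 2·c)·(−5·a − 9·c)
= (42·a² + 35·a − 14·a·b − 14·a·c + 18·a + 15 − 6·b − 6·c)·(−5·a − 9·c)    [distributive law]
= (42·a² + 53·a − 14·a·b − 14·a·c + 15 − 6·b − 6·c)·(−5·a − 9·c)    [combine like terms]
= −210·a³ − 378·a²·c − 265·a² − 477·a·c + 70·a²·b + 126·a·b·c + 70·a²·c + 126·a·c² − 75·a − 135·c + 30·a·b + 54·b·c + 30·a·c + 54·c²    [distributive law]
= −210·a³ − 308·a²·c − 265·a² − 447·a·c + 70·a²·b + 126·a·b·c + 126·a·c² − 75·a − 135·c + 30·a·b + 54·b·c + 54·c²    [combine like terms]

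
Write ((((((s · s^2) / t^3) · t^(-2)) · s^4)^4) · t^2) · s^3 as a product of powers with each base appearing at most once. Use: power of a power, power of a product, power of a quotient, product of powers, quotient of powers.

((((((s · s^2) / t^3) · t^(-2)) · s^4)^4) · t^2) · s^3
= ((((((s · s^2) / t^3) · t^(-2))^4) · ((s^4)^4)) · t^2) · s^3    [power of a product]
= ((((((s · s^2) / t^3)^4) · ((t^(-2))^4)) · ((s^4)^4)) · t^2) · s^3    [power of a product]
= ((((((s · s^2)^4) / ((t^3)^4)) · ((t^(-2))^4)) · ((s^4)^4)) · t^2) · s^3    [power of a quotient]
= ((((((s^4) · ((s^2)^4)) / ((t^3)^4)) · ((t^(-2))^4)) · ((s^4)^4)) · t^2) · s^3    [power of a product]
= (((((s^4 · s^8) / ((t^3)^4)) · ((t^(-2))^4)) · ((s^4)^4)) · t^2) · s^3    [power of a power]
= ((((s^12 / ((t^3)^4)) · ((t^(-2))^4)) · ((s^4)^4)) · t^2) · s^3    [product of powers]
= ((((s^12 / t^12) · ((t^(-2))^4)) · ((s^4)^4)) · t^2) · s^3    [power of a power]
= ((((s^12 / t^12) · t^(-8)) · ((s^4)^4)) · t^2) · s^3    [power of a power]
= ((((s^12 / t^12) · t^(-8)) · s^16) · t^2) · s^3    [power of a power]
= s^31t^(-18)    [quotient of powers; product of powers]

s^31t^(-18)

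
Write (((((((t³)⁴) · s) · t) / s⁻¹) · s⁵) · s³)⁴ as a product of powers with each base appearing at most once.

s⁴⁰t⁵²

(((((((t³)⁴) · s) · t) / s⁻¹) · s⁵) · s³)⁴
= (((((((t³)⁴) · s) · t) / s⁻¹) · s⁵)⁴) · ((s³)⁴)    [power of a product]
= (((((((t³)⁴) · s) · t) / s⁻¹)⁴) · ((s⁵)⁴)) · ((s³)⁴)    [power of a product]
= (((((((t³)⁴) · s) · t)⁴) / ((s⁻¹)⁴)) · ((s⁵)⁴)) · ((s³)⁴)    [power of a quotient]
= (((((((t³)⁴) · s)⁴) · (t⁴)) / ((s⁻¹)⁴)) · ((s⁵)⁴)) · ((s³)⁴)    [power of a product]
= (((((((t³)⁴)⁴) · (s⁴)) · (t⁴)) / ((s⁻¹)⁴)) · ((s⁵)⁴)) · ((s³)⁴)    [power of a product]
= ((((((t³)¹⁶) · (s⁴)) · (t⁴)) / ((s⁻¹)⁴)) · ((s⁵)⁴)) · ((s³)⁴)    [power of a power]
= ((((t⁴⁸ · (s⁴)) · (t⁴)) / ((s⁻¹)⁴)) · ((s⁵)⁴)) · ((s³)⁴)    [power of a power]
= ((((t⁴⁸ · s⁴) · t⁴) / s⁻⁴) · ((s⁵)⁴)) · ((s³)⁴)    [power of a power]
= ((((t⁴⁸ · s⁴) · t⁴) / s⁻⁴) · s²⁰) · ((s³)⁴)    [power of a power]
= ((((t⁴⁸ · s⁴) · t⁴) / s⁻⁴) · s²⁰) · s¹²    [power of a power]
= s⁴⁰t⁵²    [quotient of powers; product of powers]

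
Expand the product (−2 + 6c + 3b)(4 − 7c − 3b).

−8 + 38c + 18b − 42c^2 − 39bc − 9b^2

(−2 + 6c + 3b)(4 − 7c − 3b)
= −8 + 14c + 6b + 24c − 42c^2 − 18bc + 12b − 21bc − 9b^2    [distributive law]
= −8 + 38c + 18b − 42c^2 − 39bc − 9b^2    [combine like terms]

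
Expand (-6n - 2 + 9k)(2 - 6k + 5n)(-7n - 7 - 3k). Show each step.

364n^2 + 182n - 711kn - 477kn^2 + 135k^2n + 210n^3 + 28 - 198k + 288k^2 + 162k^3

(-6n - 2 + 9k)(2 - 6k + 5n)(-7n - 7 - 3k)
= (-12n + 36kn - 30n^2 - 4 + 12k - 10n + 18k - 54k^2 + 45kn)(-7n - 7 - 3k)    [distributive law]
= (-22n + 81kn - 30n^2 - 4 + 30k - 54k^2)(-7n - 7 - 3k)    [combine like terms]
= 154n^2 + 154n + 66kn - 567kn^2 - 567kn - 243k^2n + 210n^3 + 210n^2 + 90kn^2 + 28n + 28 + 12k - 210kn - 210k - 90k^2 + 378k^2n + 378k^2 + 162k^3    [distributive law]
= 364n^2 + 182n - 711kn - 477kn^2 + 135k^2n + 210n^3 + 28 - 198k + 288k^2 + 162k^3    [combine like terms]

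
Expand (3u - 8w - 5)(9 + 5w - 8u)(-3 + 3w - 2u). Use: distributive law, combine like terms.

-111u + 158uw - 62u^2 + 317uw^2 - 230u^2w + 48u^3 + 156w - 171w^2 - 120w^3 + 135

(3u - 8w - 5)(9 + 5w - 8u)(-3 + 3w - 2u)
= (27u + 15uw - 24u^2 - 72w - 40w^2 + 64uw - 45 - 25w + 40u)(-3 + 3w - 2u)    [distributive law]
= (67u + 79uw - 24u^2 - 97w - 40w^2 - 45)(-3 + 3w - 2u)    [combine like terms]
= -201u + 201uw - 134u^2 - 237uw + 237uw^2 - 158u^2w + 72u^2 - 72u^2w + 48u^3 + 291w - 291w^2 + 194uw + 120w^2 - 120w^3 + 80uw^2 + 135 - 135w + 90u    [distributive law]
= -111u + 158uw - 62u^2 + 317uw^2 - 230u^2w + 48u^3 + 156w - 171w^2 - 120w^3 + 135    [combine like terms]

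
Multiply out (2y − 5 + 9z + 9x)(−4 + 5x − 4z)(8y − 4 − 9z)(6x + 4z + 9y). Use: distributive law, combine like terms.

−5136xy^2 − 472y^2z − 576y^3 + 3348xy − 276yz + 1728y^2 + 2361xyz + 2496yz^2 + 3720x^2y^2 − 226xy^2z + 720xy^3 − 4788x^2y − 2313x^2yz − 2097xyz^2 − 2200y^2z^2 − 576y^3z + 2052yz^3 − 480x − 320z − 720y + 280xz − 464z^2 + 1464x^2 + 2358x^2z + 3780xz^2 + 1152z^3 − 2106x^2z^2 + 1620xz^3 + 1296z^4 + 2160x^3y − 1080x^3 − 2430x^3z

(2y − 5 + 9z + 9x)(−4 + 5x − 4z)(8y − 4 − 9z)(6x + 4z + 9y)
= (−8y + 10xy − 8yz + 20 − 25x + 20z − 36z + 45xz − 36z^2 − 36x + 45x^2 − 36xz)(8y − 4 − 9z)(6x + 4z + 9y)    [distributive law]
= (−8y + 10xy − 8yz + 20 − 61x − 16z + 9xz − 36z^2 + 45x^2)(8y − 4 − 9z)(6x + 4z + 9y)    [combine like terms]
= (−64y^2 + 32y + 72yz + 80xy^2 − 40xy − 90xyz − 64y^2z + 32yz + 72yz^2 + 160y − 80 − 180z − 488xy + 244x + 549xz − 128yz + 64z + 144z^2 + 72xyz − 36xz − 81xz^2 − 288yz^2 + 144z^2 + 324z^3 + 360x^2y − 180x^2 − 405x^2z)(6x + 4z + 9y)    [distributive law]
= (−64y^2 + 192y − 24yz + 80xy^2 − 528xy − 18xyz − 64y^2z − 216yz^2 − 80 − 116z + 244x + 513xz + 288z^2 − 81xz^2 + 324z^3 + 360x^2y − 180x^2 − 405x^2z)(6x + 4z + 9y)    [combine like terms]
= −384xy^2 − 256y^2z − 576y^3 + 1152xy + 768yz + 1728y^2 − 144xyz − 96yz^2 − 216y^2z + 480x^2y^2 + 320xy^2z + 720xy^3 − 3168x^2y − 2112xyz − 4752xy^2 − 108x^2yz − 72xyz^2 − 162xy^2z − 384xy^2z − 256y^2z^2 − 576y^3z − 1296xyz^2 − 864yz^3 − 1944y^2z^2 − 480x − 320z − 720y − 696xz − 464z^2 − 1044yz + 1464x^2 + 976xz + 2196xy + 3078x^2z + 2052xz^2 + 4617xyz + 1728xz^2 + 1152z^3 + 2592yz^2 − 486x^2z^2 − 324xz^3 − 729xyz^2 + 1944xz^3 + 1296z^4 + 2916yz^3 + 2160x^3y + 1440x^2yz + 3240x^2y^2 − 1080x^3 − 720x^2z − 1620x^2y − 2430x^3z − 1620x^2z^2 − 3645x^2yz    [distributive law]
= −5136xy^2 − 472y^2z − 576y^3 + 3348xy − 276yz + 1728y^2 + 2361xyz + 2496yz^2 + 3720x^2y^2 − 226xy^2z + 720xy^3 − 4788x^2y − 2313x^2yz − 2097xyz^2 − 2200y^2z^2 − 576y^3z + 2052yz^3 − 480x − 320z − 720y + 280xz − 464z^2 + 1464x^2 + 2358x^2z + 3780xz^2 + 1152z^3 − 2106x^2z^2 + 1620xz^3 + 1296z^4 + 2160x^3y − 1080x^3 − 2430x^3z    [combine like terms]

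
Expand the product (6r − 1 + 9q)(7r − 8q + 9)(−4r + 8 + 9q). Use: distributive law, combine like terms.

−168r^3 + 148r^2 + 318qr^2 + 187qr + 423q^2r + 412r + 631q + 225q^2 − 72 − 648q^3

(6r − 1 + 9q)(7r − 8q + 9)(−4r + 8 + 9q)
= (42r^2 − 48qr + 54r − 7r + 8q − 9 + 63qr − 72q^2 + 81q)(−4r + 8 + 9q)    [distributive law]
= (42r^2 + 15qr + 47r + 89q − 9 − 72q^2)(−4r + 8 + 9q)    [combine like terms]
= −168r^3 + 336r^2 + 378qr^2 − 60qr^2 + 120qr + 135q^2r − 188r^2 + 376r + 423qr − 356qr + 712q + 801q^2 + 36r − 72 − 81q + 288q^2r − 576q^2 − 648q^3    [distributive law]
= −168r^3 + 148r^2 + 318qr^2 + 187qr + 423q^2r + 412r + 631q + 225q^2 − 72 − 648q^3    [combine like terms]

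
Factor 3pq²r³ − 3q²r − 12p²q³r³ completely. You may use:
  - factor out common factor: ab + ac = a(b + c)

3q²r(pr² − 1 − 4p²qr²)

3pq²r³ − 3q²r − 12p²q³r³
= 3(pq²r³ − q²r − 4p²q³r³)    [factor out 3]
= 3q²r(pr² − 1 − 4p²qr²)    [factor out q²r]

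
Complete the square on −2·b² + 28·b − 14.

−2·b² + 28·b − 14
= −2(b² − 14·b) − 14    [factor out -2 from the b-terms]
= −2(b² − 14·b + 49 − 49) − 14    [add and subtract 49 inside the bracket]
= −2(b − 7)² + 98 − 14    [perfect-square identity]
= −2(b − 7)² + 84    [combine constants]

−2(b − 7)² + 84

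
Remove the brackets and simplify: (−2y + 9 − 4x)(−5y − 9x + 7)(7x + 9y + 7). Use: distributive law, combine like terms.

(−2y + 9 − 4x)(−5y − 9x + 7)(7x + 9y + 7)
= (10y² + 18xy − 14y − 45y − 81x + 63 + 20xy + 36x² − 28x)(7x + 9y + 7)    [distributive law]
= (10y² + 38xy − 59y − 109x + 63 + 36x²)(7x + 9y + 7)    [combine like terms]
= 70xy² + 90y³ + 70y² + 266x²y + 342xy² + 266xy − 413xy − 531y² − 413y − 763x² − 981xy − 763x + 441x + 567y + 441 + 252x³ + 324x²y + 252x²    [distributive law]
= 412xy² + 90y³ − 461y² + 590x²y − 1128xy + 154y − 511x² − 322x + 441 + 252x³    [combine like terms]

412xy² + 90y³ − 461y² + 590x²y − 1128xy + 154y − 511x² − 322x + 441 + 252x³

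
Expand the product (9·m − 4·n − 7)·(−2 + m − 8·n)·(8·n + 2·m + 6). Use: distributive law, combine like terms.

(9·m − 4·n − 7)·(−2 + m − 8·n)·(8·n + 2·m + 6)
= (−18·m + 9·m² − 72·m·n + 8·n − 4·m·n + 32·n² + 14 − 7·m + 56·n)·(8·n + 2·m + 6)    [distributive law]
= (−25·m + 9·m² − 76·m·n + 64·n + 32·n² + 14)·(8·n + 2·m + 6)    [combine like terms]
= −200·m·n − 50·m² − 150·m + 72·m²·n + 18·m³ + 54·m² − 608·m·n² − 152·m²·n − 456·m·n + 512·n² + 128·m·n + 384·n + 256·n³ + 64·m·n² + 192·n² + 112·n + 28·m + 84    [distributive law]
= −528·m·n + 4·m² − 122·m − 80·m²·n + 18·m³ − 544·m·n² + 704·n² + 496·n + 256·n³ + 84    [combine like terms]

−528·m·n + 4·m² − 122·m − 80·m²·n + 18·m³ − 544·m·n² + 704·n² + 496·n + 256·n³ + 84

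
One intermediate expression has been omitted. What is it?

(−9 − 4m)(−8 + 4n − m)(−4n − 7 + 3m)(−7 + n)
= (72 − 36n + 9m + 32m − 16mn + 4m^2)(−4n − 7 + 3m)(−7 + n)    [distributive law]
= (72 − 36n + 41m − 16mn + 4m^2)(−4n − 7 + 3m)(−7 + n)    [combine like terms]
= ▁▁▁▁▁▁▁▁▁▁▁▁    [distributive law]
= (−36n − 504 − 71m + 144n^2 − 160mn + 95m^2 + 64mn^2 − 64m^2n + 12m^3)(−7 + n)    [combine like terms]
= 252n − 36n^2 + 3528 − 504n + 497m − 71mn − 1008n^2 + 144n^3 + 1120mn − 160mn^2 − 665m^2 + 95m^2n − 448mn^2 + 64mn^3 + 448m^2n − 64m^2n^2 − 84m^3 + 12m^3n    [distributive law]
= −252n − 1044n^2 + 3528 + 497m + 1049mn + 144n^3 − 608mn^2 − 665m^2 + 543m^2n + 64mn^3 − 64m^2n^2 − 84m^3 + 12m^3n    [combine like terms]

Applying distributive law to the line above:

(−288n − 504 + 216m + 144n^2 + 252n − 108mn − 164mn − 287m + 123m^2 + 64mn^2 + 112mn − 48m^2n − 16m^2n − 28m^2 + 12m^3)(−7 + n)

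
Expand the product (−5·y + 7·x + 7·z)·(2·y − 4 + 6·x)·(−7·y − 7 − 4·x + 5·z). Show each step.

(−5·y + 7·x + 7·z)·(2·y − 4 + 6·x)·(−7·y − 7 − 4·x + 5·z)
= (−10·y² + 20·y − 30·x·y + 14·x·y − 28·x + 42·x² + 14·y·z − 28·z + 42·x·z)·(−7·y − 7 − 4·x + 5·z)    [distributive law]
= (−10·y² + 20·y − 16·x·y − 28·x + 42·x² + 14·y·z − 28·z + 42·x·z)·(−7·y − 7 − 4·x + 5·z)    [combine like terms]
= 70·y³ + 70·y² + 40·x·y² − 50·y²·z − 140·y² − 140·y − 80·x·y + 100·y·z + 112·x·y² + 112·x·y + 64·x²·y − 80·x·y·z + 196·x·y + 196·x + 112·x² − 140·x·z − 294·x²·y − 294·x² − 168·x³ + 210·x²·z − 98·y²·z − 98·y·z − 56·x·y·z + 70·y·z² + 196·y·z + 196·z + 112·x·z − 140·z² − 294·x·y·z − 294·x·z − 168·x²·z + 210·x·z²    [distributive law]
= 70·y³ − 70·y² + 152·x·y² − 148·y²·z − 140·y + 228·x·y + 198·y·z − 230·x²·y − 430·x·y·z + 196·x − 182·x² − 322·x·z − 168·x³ + 42·x²·z + 70·y·z² + 196·z − 140·z² + 210·x·z²    [combine like terms]

70·y³ − 70·y² + 152·x·y² − 148·y²·z − 140·y + 228·x·y + 198·y·z − 230·x²·y − 430·x·y·z + 196·x − 182·x² − 322·x·z − 168·x³ + 42·x²·z + 70·y·z² + 196·z − 140·z² + 210·x·z²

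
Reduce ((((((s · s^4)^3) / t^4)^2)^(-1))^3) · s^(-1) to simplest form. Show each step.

s^(-91)t^24

((((((s · s^4)^3) / t^4)^2)^(-1))^3) · s^(-1)
= (((((s · s^4)^3) / t^4)^2)^(-3)) · s^(-1)    [power of a power]
= ((((s · s^4)^3) / t^4)^(-6)) · s^(-1)    [power of a power]
= ((((s · s^4)^3)^(-6)) / ((t^4)^(-6))) · s^(-1)    [power of a quotient]
= (((s · s^4)^(-18)) / ((t^4)^(-6))) · s^(-1)    [power of a power]
= (((s^(-18)) · ((s^4)^(-18))) / ((t^4)^(-6))) · s^(-1)    [power of a product]
= ((s^(-18) · s^(-72)) / ((t^4)^(-6))) · s^(-1)    [power of a power]
= (s^(-90) / ((t^4)^(-6))) · s^(-1)    [product of powers]
= (s^(-90) / t^(-24)) · s^(-1)    [power of a power]
= s^(-91)t^24    [quotient of powers; product of powers]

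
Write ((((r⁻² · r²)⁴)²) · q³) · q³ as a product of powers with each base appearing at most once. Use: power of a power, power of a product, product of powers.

q⁶

((((r⁻² · r²)⁴)²) · q³) · q³
= (((r⁻² · r²)⁸) · q³) · q³    [power of a power]
= ((((r⁻²)⁸) · ((r²)⁸)) · q³) · q³    [power of a product]
= ((r⁻¹⁶ · ((r²)⁸)) · q³) · q³    [power of a power]
= ((r⁻¹⁶ · r¹⁶) · q³) · q³    [power of a power]
= (r⁰ · q³) · q³    [product of powers]
= q⁶    [product of powers]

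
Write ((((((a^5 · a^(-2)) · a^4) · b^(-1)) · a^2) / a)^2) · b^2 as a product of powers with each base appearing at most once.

a^16

((((((a^5 · a^(-2)) · a^4) · b^(-1)) · a^2) / a)^2) · b^2
= ((((((a^5 · a^(-2)) · a^4) · b^(-1)) · a^2)^2) / (a^2)) · b^2    [power of a quotient]
= ((((((a^5 · a^(-2)) · a^4) · b^(-1))^2) · ((a^2)^2)) / (a^2)) · b^2    [power of a product]
= ((((((a^5 · a^(-2)) · a^4)^2) · ((b^(-1))^2)) · ((a^2)^2)) / (a^2)) · b^2    [power of a product]
= ((((((a^5 · a^(-2))^2) · ((a^4)^2)) · ((b^(-1))^2)) · ((a^2)^2)) / (a^2)) · b^2    [power of a product]
= (((((((a^5)^2) · ((a^(-2))^2)) · ((a^4)^2)) · ((b^(-1))^2)) · ((a^2)^2)) / (a^2)) · b^2    [power of a product]
= (((((a^10 · ((a^(-2))^2)) · ((a^4)^2)) · ((b^(-1))^2)) · ((a^2)^2)) / (a^2)) · b^2    [power of a power]
= (((((a^10 · a^(-4)) · ((a^4)^2)) · ((b^(-1))^2)) · ((a^2)^2)) / (a^2)) · b^2    [power of a power]
= ((((a^6 · ((a^4)^2)) · ((b^(-1))^2)) · ((a^2)^2)) / (a^2)) · b^2    [product of powers]
= ((((a^6 · a^8) · ((b^(-1))^2)) · ((a^2)^2)) / (a^2)) · b^2    [power of a power]
= (((a^14 · ((b^(-1))^2)) · ((a^2)^2)) / (a^2)) · b^2    [product of powers]
= (((a^14 · b^(-2)) · ((a^2)^2)) / (a^2)) · b^2    [power of a power]
= (((a^14 · b^(-2)) · a^4) / (a^2)) · b^2    [power of a power]
= a^16    [quotient of powers; product of powers]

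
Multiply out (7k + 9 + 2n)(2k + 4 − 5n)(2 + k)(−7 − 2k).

−774k^2 − 246k^3 − 28k^4 − 1040k + 841kn + 415k^2n + 62k^3n − 504 + 518n + 140n^2 + 110kn^2 + 20k^2n^2

(7k + 9 + 2n)(2k + 4 − 5n)(2 + k)(−7 − 2k)
= (14k^2 + 28k − 35kn + 18k + 36 − 45n + 4kn + 8n − 10n^2)(2 + k)(−7 − 2k)    [distributive law]
= (14k^2 + 46k − 31kn + 36 − 37n − 10n^2)(2 + k)(−7 − 2k)    [combine like terms]
= (28k^2 + 14k^3 + 92k + 46k^2 − 62kn − 31k^2n + 72 + 36k − 74n − 37kn − 20n^2 − 10kn^2)(−7 − 2k)    [distributive law]
= (74k^2 + 14k^3 + 128k − 99kn − 31k^2n + 72 − 74n − 20n^2 − 10kn^2)(−7 − 2k)    [combine like terms]
= −518k^2 − 148k^3 − 98k^3 − 28k^4 − 896k − 256k^2 + 693kn + 198k^2n + 217k^2n + 62k^3n − 504 − 144k + 518n + 148kn + 140n^2 + 40kn^2 + 70kn^2 + 20k^2n^2    [distributive law]
= −774k^2 − 246k^3 − 28k^4 − 1040k + 841kn + 415k^2n + 62k^3n − 504 + 518n + 140n^2 + 110kn^2 + 20k^2n^2    [combine like terms]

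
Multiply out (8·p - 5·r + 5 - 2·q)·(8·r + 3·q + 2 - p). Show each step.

(8·p - 5·r + 5 - 2·q)·(8·r + 3·q + 2 - p)
= 64·p·r + 24·p·q + 16·p - 8·p^2 - 40·r^2 - 15·q·r - 10·r + 5·p·r + 40·r + 15·q + 10 - 5·p - 16·q·r - 6·q^2 - 4·q + 2·p·q    [distributive law]
= 69·p·r + 26·p·q + 11·p - 8·p^2 - 40·r^2 - 31·q·r + 30·r + 11·q + 10 - 6·q^2    [combine like terms]

69·p·r + 26·p·q + 11·p - 8·p^2 - 40·r^2 - 31·q·r + 30·r + 11·q + 10 - 6·q^2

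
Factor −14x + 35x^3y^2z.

7x(−2 + 5x^2y^2z)

−14x + 35x^3y^2z
= 7(−2x + 5x^3y^2z)    [factor out 7]
= 7x(−2 + 5x^2y^2z)    [factor out x]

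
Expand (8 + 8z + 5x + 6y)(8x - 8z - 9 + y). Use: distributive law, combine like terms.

19x - 136z - 72 - 46y + 24xz - 64z^2 - 40yz + 40x^2 + 53xy + 6y^2

(8 + 8z + 5x + 6y)(8x - 8z - 9 + y)
= 64x - 64z - 72 + 8y + 64xz - 64z^2 - 72z + 8yz + 40x^2 - 40xz - 45x + 5xy + 48xy - 48yz - 54y + 6y^2    [distributive law]
= 19x - 136z - 72 - 46y + 24xz - 64z^2 - 40yz + 40x^2 + 53xy + 6y^2    [combine like terms]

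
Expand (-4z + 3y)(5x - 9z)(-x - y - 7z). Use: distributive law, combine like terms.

20x^2z - 58xyz + 104xz^2 + 153yz^2 - 252z^3 - 15x^2y - 15xy^2 + 27y^2z

(-4z + 3y)(5x - 9z)(-x - y - 7z)
= (-20xz + 36z^2 + 15xy - 27yz)(-x - y - 7z)    [distributive law]
= 20x^2z + 20xyz + 140xz^2 - 36xz^2 - 36yz^2 - 252z^3 - 15x^2y - 15xy^2 - 105xyz + 27xyz + 27y^2z + 189yz^2    [distributive law]
= 20x^2z - 58xyz + 104xz^2 + 153yz^2 - 252z^3 - 15x^2y - 15xy^2 + 27y^2z    [combine like terms]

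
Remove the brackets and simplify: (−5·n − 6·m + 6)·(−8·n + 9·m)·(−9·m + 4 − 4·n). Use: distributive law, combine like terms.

(−5·n − 6·m + 6)·(−8·n + 9·m)·(−9·m + 4 − 4·n)
= (40·n^2 − 45·m·n + 48·m·n − 54·m^2 − 48·n + 54·m)·(−9·m + 4 − 4·n)    [distributive law]
= (40·n^2 + 3·m·n − 54·m^2 − 48·n + 54·m)·(−9·m + 4 − 4·n)    [combine like terms]
= −360·m·n^2 + 160·n^2 − 160·n^3 − 27·m^2·n + 12·m·n − 12·m·n^2 + 486·m^3 − 216·m^2 + 216·m^2·n + 432·m·n − 192·n + 192·n^2 − 486·m^2 + 216·m − 216·m·n    [distributive law]
= −372·m·n^2 + 352·n^2 − 160·n^3 + 189·m^2·n + 228·m·n + 486·m^3 − 702·m^2 − 192·n + 216·m    [combine like terms]

−372·m·n^2 + 352·n^2 − 160·n^3 + 189·m^2·n + 228·m·n + 486·m^3 − 702·m^2 − 192·n + 216·m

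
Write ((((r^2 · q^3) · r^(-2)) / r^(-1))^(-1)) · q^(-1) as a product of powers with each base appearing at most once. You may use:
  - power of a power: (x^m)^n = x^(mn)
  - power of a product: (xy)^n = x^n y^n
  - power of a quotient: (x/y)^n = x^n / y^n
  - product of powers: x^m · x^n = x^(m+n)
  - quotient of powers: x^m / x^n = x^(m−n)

q^(-4)·r^(-1)

((((r^2 · q^3) · r^(-2)) / r^(-1))^(-1)) · q^(-1)
= ((((r^2 · q^3) · r^(-2))^(-1)) / ((r^(-1))^(-1))) · q^(-1)    [power of a quotient]
= ((((r^2 · q^3)^(-1)) · ((r^(-2))^(-1))) / ((r^(-1))^(-1))) · q^(-1)    [power of a product]
= (((((r^2)^(-1)) · ((q^3)^(-1))) · ((r^(-2))^(-1))) / ((r^(-1))^(-1))) · q^(-1)    [power of a product]
= (((r^(-2) · ((q^3)^(-1))) · ((r^(-2))^(-1))) / ((r^(-1))^(-1))) · q^(-1)    [power of a power]
= (((r^(-2) · q^(-3)) · ((r^(-2))^(-1))) / ((r^(-1))^(-1))) · q^(-1)    [power of a power]
= (((r^(-2) · q^(-3)) · r^2) / ((r^(-1))^(-1))) · q^(-1)    [power of a power]
= (((r^(-2) · q^(-3)) · r^2) / r) · q^(-1)    [power of a power]
= q^(-4)·r^(-1)    [quotient of powers; product of powers]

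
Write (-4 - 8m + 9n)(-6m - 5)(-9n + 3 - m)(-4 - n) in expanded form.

(-4 - 8m + 9n)(-6m - 5)(-9n + 3 - m)(-4 - n)
= (24m + 20 + 48m^2 + 40m - 54mn - 45n)(-9n + 3 - m)(-4 - n)    [distributive law]
= (64m + 20 + 48m^2 - 54mn - 45n)(-9n + 3 - m)(-4 - n)    [combine like terms]
= (-576mn + 192m - 64m^2 - 180n + 60 - 20m - 432m^2n + 144m^2 - 48m^3 + 486mn^2 - 162mn + 54m^2n + 405n^2 - 135n + 45mn)(-4 - n)    [distributive law]
= (-693mn + 172m + 80m^2 - 315n + 60 - 378m^2n - 48m^3 + 486mn^2 + 405n^2)(-4 - n)    [combine like terms]
= 2772mn + 693mn^2 - 688m - 172mn - 320m^2 - 80m^2n + 1260n + 315n^2 - 240 - 60n + 1512m^2n + 378m^2n^2 + 192m^3 + 48m^3n - 1944mn^2 - 486mn^3 - 1620n^2 - 405n^3    [distributive law]
= 2600mn - 1251mn^2 - 688m - 320m^2 + 1432m^2n + 1200n - 1305n^2 - 240 + 378m^2n^2 + 192m^3 + 48m^3n - 486mn^3 - 405n^3    [combine like terms]

2600mn - 1251mn^2 - 688m - 320m^2 + 1432m^2n + 1200n - 1305n^2 - 240 + 378m^2n^2 + 192m^3 + 48m^3n - 486mn^3 - 405n^3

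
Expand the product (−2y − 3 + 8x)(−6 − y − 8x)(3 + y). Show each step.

(−2y − 3 + 8x)(−6 − y − 8x)(3 + y)
= (12y + 2y^2 + 16xy + 18 + 3y + 24x − 48x − 8xy − 64x^2)(3 + y)    [distributive law]
= (15y + 2y^2 + 8xy + 18 − 24x − 64x^2)(3 + y)    [combine like terms]
= 45y + 15y^2 + 6y^2 + 2y^3 + 24xy + 8xy^2 + 54 + 18y − 72x − 24xy − 192x^2 − 64x^2y    [distributive law]
= 63y + 21y^2 + 2y^3 + 8xy^2 + 54 − 72x − 192x^2 − 64x^2y    [combine like terms]

63y + 21y^2 + 2y^3 + 8xy^2 + 54 − 72x − 192x^2 − 64x^2y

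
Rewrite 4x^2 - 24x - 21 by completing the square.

4(x - 3)^2 - 57

4x^2 - 24x - 21
= 4(x^2 - 6x) - 21    [factor out 4 from the x-terms]
= 4(x^2 - 6x + 9 - 9) - 21    [add and subtract 9 inside the bracket]
= 4(x - 3)^2 - 36 - 21    [perfect-square identity]
= 4(x - 3)^2 - 57    [combine constants]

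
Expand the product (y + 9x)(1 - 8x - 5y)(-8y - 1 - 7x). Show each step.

-3y^2 - y - 26xy + 459xy^2 + 947x^2y + 40y^3 - 9x + 9x^2 + 504x^3

(y + 9x)(1 - 8x - 5y)(-8y - 1 - 7x)
= (y - 8xy - 5y^2 + 9x - 72x^2 - 45xy)(-8y - 1 - 7x)    [distributive law]
= (y - 53xy - 5y^2 + 9x - 72x^2)(-8y - 1 - 7x)    [combine like terms]
= -8y^2 - y - 7xy + 424xy^2 + 53xy + 371x^2y + 40y^3 + 5y^2 + 35xy^2 - 72xy - 9x - 63x^2 + 576x^2y + 72x^2 + 504x^3    [distributive law]
= -3y^2 - y - 26xy + 459xy^2 + 947x^2y + 40y^3 - 9x + 9x^2 + 504x^3    [combine like terms]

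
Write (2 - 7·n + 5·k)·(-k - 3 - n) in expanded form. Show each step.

-17·k - 6 + 19·n + 2·k·n + 7·n^2 - 5·k^2

(2 - 7·n + 5·k)·(-k - 3 - n)
= -2·k - 6 - 2·n + 7·k·n + 21·n + 7·n^2 - 5·k^2 - 15·k - 5·k·n    [distributive law]
= -17·k - 6 + 19·n + 2·k·n + 7·n^2 - 5·k^2    [combine like terms]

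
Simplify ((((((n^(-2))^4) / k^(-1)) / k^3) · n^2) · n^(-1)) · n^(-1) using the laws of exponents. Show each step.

((((((n^(-2))^4) / k^(-1)) / k^3) · n^2) · n^(-1)) · n^(-1)
= ((((n^(-8) / k^(-1)) / k^3) · n^2) · n^(-1)) · n^(-1)    [power of a power]
= k^(-2)n^(-8)    [quotient of powers; product of powers]

k^(-2)n^(-8)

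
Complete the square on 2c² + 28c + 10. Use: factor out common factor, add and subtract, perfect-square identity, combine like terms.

2(c + 7)² − 88

2c² + 28c + 10
= 2(c² + 14c) + 10    [factor out 2 from the c-terms]
= 2(c² + 14c + 49 − 49) + 10    [add and subtract 49 inside the bracket]
= 2(c + 7)² − 98 + 10    [perfect-square identity]
= 2(c + 7)² − 88    [combine constants]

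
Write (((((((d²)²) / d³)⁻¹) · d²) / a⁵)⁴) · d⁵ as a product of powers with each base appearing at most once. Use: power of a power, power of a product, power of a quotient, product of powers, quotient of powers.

(((((((d²)²) / d³)⁻¹) · d²) / a⁵)⁴) · d⁵
= (((((((d²)²) / d³)⁻¹) · d²)⁴) / ((a⁵)⁴)) · d⁵    [power of a quotient]
= (((((((d²)²) / d³)⁻¹)⁴) · ((d²)⁴)) / ((a⁵)⁴)) · d⁵    [power of a product]
= ((((((d²)²) / d³)⁻⁴) · ((d²)⁴)) / ((a⁵)⁴)) · d⁵    [power of a power]
= ((((((d²)²)⁻⁴) / ((d³)⁻⁴)) · ((d²)⁴)) / ((a⁵)⁴)) · d⁵    [power of a quotient]
= (((((d²)⁻⁸) / ((d³)⁻⁴)) · ((d²)⁴)) / ((a⁵)⁴)) · d⁵    [power of a power]
= (((d⁻¹⁶ / ((d³)⁻⁴)) · ((d²)⁴)) / ((a⁵)⁴)) · d⁵    [power of a power]
= (((d⁻¹⁶ / d⁻¹²) · ((d²)⁴)) / ((a⁵)⁴)) · d⁵    [power of a power]
= ((d⁻⁴ · ((d²)⁴)) / ((a⁵)⁴)) · d⁵    [quotient of powers]
= ((d⁻⁴ · d⁸) / ((a⁵)⁴)) · d⁵    [power of a power]
= (d⁴ / ((a⁵)⁴)) · d⁵    [product of powers]
= (d⁴ / a²⁰) · d⁵    [power of a power]
= a⁻²⁰d⁹    [quotient of powers; product of powers]

a⁻²⁰d⁹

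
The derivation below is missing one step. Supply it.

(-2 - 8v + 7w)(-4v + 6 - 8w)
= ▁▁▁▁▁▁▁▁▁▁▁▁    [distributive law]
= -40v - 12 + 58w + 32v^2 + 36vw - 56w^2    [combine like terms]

Applying distributive law to the line above:

8v - 12 + 16w + 32v^2 - 48v + 64vw - 28vw + 42w - 56w^2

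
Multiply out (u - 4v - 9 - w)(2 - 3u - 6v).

29u - 3u^2 + 6uv + 46v + 24v^2 - 18 - 2w + 3uw + 6vw

(u - 4v - 9 - w)(2 - 3u - 6v)
= 2u - 3u^2 - 6uv - 8v + 12uv + 24v^2 - 18 + 27u + 54v - 2w + 3uw + 6vw    [distributive law]
= 29u - 3u^2 + 6uv + 46v + 24v^2 - 18 - 2w + 3uw + 6vw    [combine like terms]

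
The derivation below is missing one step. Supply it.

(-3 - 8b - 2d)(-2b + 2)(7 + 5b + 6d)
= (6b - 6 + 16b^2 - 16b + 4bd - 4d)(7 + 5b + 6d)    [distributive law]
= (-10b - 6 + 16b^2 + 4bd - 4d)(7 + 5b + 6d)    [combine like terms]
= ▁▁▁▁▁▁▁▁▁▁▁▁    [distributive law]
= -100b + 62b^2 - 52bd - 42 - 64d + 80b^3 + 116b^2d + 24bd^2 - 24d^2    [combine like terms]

After distributive law, the bracketed line is:

-70b - 50b^2 - 60bd - 42 - 30b - 36d + 112b^2 + 80b^3 + 96b^2d + 28bd + 20b^2d + 24bd^2 - 28d - 20bd - 24d^2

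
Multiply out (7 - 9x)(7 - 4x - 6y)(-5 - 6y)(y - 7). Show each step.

343y + 1715 - 1848y² - 1477xy - 3185x + 2544xy² + 252y³ + 1332x²y + 1260x² - 216x²y² - 324xy³

(7 - 9x)(7 - 4x - 6y)(-5 - 6y)(y - 7)
= (49 - 28x - 42y - 63x + 36x² + 54xy)(-5 - 6y)(y - 7)    [distributive law]
= (49 - 91x - 42y + 36x² + 54xy)(-5 - 6y)(y - 7)    [combine like terms]
= (-245 - 294y + 455x + 546xy + 210y + 252y² - 180x² - 216x²y - 270xy - 324xy²)(y - 7)    [distributive law]
= (-245 - 84y + 455x + 276xy + 252y² - 180x² - 216x²y - 324xy²)(y - 7)    [combine like terms]
= -245y + 1715 - 84y² + 588y + 455xy - 3185x + 276xy² - 1932xy + 252y³ - 1764y² - 180x²y + 1260x² - 216x²y² + 1512x²y - 324xy³ + 2268xy²    [distributive law]
= 343y + 1715 - 1848y² - 1477xy - 3185x + 2544xy² + 252y³ + 1332x²y + 1260x² - 216x²y² - 324xy³    [combine like terms]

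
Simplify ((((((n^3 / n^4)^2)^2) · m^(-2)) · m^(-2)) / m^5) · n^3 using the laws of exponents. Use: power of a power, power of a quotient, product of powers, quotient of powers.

m^(-9)n^(-1)

((((((n^3 / n^4)^2)^2) · m^(-2)) · m^(-2)) / m^5) · n^3
= (((((n^3 / n^4)^4) · m^(-2)) · m^(-2)) / m^5) · n^3    [power of a power]
= ((((((n^3)^4) / ((n^4)^4)) · m^(-2)) · m^(-2)) / m^5) · n^3    [power of a quotient]
= ((((n^12 / ((n^4)^4)) · m^(-2)) · m^(-2)) / m^5) · n^3    [power of a power]
= ((((n^12 / n^16) · m^(-2)) · m^(-2)) / m^5) · n^3    [power of a power]
= (((n^(-4) · m^(-2)) · m^(-2)) / m^5) · n^3    [quotient of powers]
= m^(-9)n^(-1)    [quotient of powers; product of powers]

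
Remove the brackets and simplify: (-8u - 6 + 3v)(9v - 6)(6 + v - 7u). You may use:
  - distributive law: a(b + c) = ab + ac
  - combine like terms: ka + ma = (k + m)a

120uv - 261uv² + 504u²v + 36u - 336u² - 396v + 90v² + 216 + 27v³

(-8u - 6 + 3v)(9v - 6)(6 + v - 7u)
= (-72uv + 48u - 54v + 36 + 27v² - 18v)(6 + v - 7u)    [distributive law]
= (-72uv + 48u - 72v + 36 + 27v²)(6 + v - 7u)    [combine like terms]
= -432uv - 72uv² + 504u²v + 288u + 48uv - 336u² - 432v - 72v² + 504uv + 216 + 36v - 252u + 162v² + 27v³ - 189uv²    [distributive law]
= 120uv - 261uv² + 504u²v + 36u - 336u² - 396v + 90v² + 216 + 27v³    [combine like terms]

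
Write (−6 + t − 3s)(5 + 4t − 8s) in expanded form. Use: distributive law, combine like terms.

(−6 + t − 3s)(5 + 4t − 8s)
= −30 − 24t + 48s + 5t + 4t² − 8st − 15s − 12st + 24s²    [distributive law]
= −30 − 19t + 33s + 4t² − 20st + 24s²    [combine like terms]

−30 − 19t + 33s + 4t² − 20st + 24s²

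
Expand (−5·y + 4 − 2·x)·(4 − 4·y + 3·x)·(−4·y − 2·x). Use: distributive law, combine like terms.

144·y^2 + 56·x·y − 80·y^3 − 12·x·y^2 + 38·x^2·y − 64·y − 32·x − 8·x^2 + 12·x^3

(−5·y + 4 − 2·x)·(4 − 4·y + 3·x)·(−4·y − 2·x)
= (−20·y + 20·y^2 − 15·x·y + 16 − 16·y + 12·x − 8·x + 8·x·y − 6·x^2)·(−4·y − 2·x)    [distributive law]
= (−36·y + 20·y^2 − 7·x·y + 16 + 4·x − 6·x^2)·(−4·y − 2·x)    [combine like terms]
= 144·y^2 + 72·x·y − 80·y^3 − 40·x·y^2 + 28·x·y^2 + 14·x^2·y − 64·y − 32·x − 16·x·y − 8·x^2 + 24·x^2·y + 12·x^3    [distributive law]
= 144·y^2 + 56·x·y − 80·y^3 − 12·x·y^2 + 38·x^2·y − 64·y − 32·x − 8·x^2 + 12·x^3    [combine like terms]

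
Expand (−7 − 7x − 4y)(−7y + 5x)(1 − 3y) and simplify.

(−7 − 7x − 4y)(−7y + 5x)(1 − 3y)
= (49y − 35x + 49xy − 35x^2 + 28y^2 − 20xy)(1 − 3y)    [distributive law]
= (49y − 35x + 29xy − 35x^2 + 28y^2)(1 − 3y)    [combine like terms]
= 49y − 147y^2 − 35x + 105xy + 29xy − 87xy^2 − 35x^2 + 105x^2y + 28y^2 − 84y^3    [distributive law]
= 49y − 119y^2 − 35x + 134xy − 87xy^2 − 35x^2 + 105x^2y − 84y^3    [combine like terms]

49y − 119y^2 − 35x + 134xy − 87xy^2 − 35x^2 + 105x^2y − 84y^3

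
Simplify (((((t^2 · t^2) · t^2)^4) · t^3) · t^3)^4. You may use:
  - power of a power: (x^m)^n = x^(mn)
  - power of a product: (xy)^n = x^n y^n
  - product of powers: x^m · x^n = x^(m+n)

t^120

(((((t^2 · t^2) · t^2)^4) · t^3) · t^3)^4
= (((((t^2 · t^2) · t^2)^4) · t^3)^4) · ((t^3)^4)    [power of a product]
= (((((t^2 · t^2) · t^2)^4)^4) · ((t^3)^4)) · ((t^3)^4)    [power of a product]
= ((((t^2 · t^2) · t^2)^16) · ((t^3)^4)) · ((t^3)^4)    [power of a power]
= ((((t^2 · t^2)^16) · ((t^2)^16)) · ((t^3)^4)) · ((t^3)^4)    [power of a product]
= (((((t^2)^16) · ((t^2)^16)) · ((t^2)^16)) · ((t^3)^4)) · ((t^3)^4)    [power of a product]
= (((t^32 · ((t^2)^16)) · ((t^2)^16)) · ((t^3)^4)) · ((t^3)^4)    [power of a power]
= (((t^32 · t^32) · ((t^2)^16)) · ((t^3)^4)) · ((t^3)^4)    [power of a power]
= ((t^64 · ((t^2)^16)) · ((t^3)^4)) · ((t^3)^4)    [product of powers]
= ((t^64 · t^32) · ((t^3)^4)) · ((t^3)^4)    [power of a power]
= (t^96 · ((t^3)^4)) · ((t^3)^4)    [product of powers]
= (t^96 · t^12) · ((t^3)^4)    [power of a power]
= t^108 · ((t^3)^4)    [product of powers]
= t^108 · t^12    [power of a power]
= t^120    [product of powers]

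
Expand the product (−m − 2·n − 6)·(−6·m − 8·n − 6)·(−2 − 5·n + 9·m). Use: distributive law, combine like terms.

366·m^2 + 150·m^2·n + 54·m^3 + 290·m·n + 44·m·n^2 + 240·m − 332·n^2 − 80·n^3 − 300·n − 72

(−m − 2·n − 6)·(−6·m − 8·n − 6)·(−2 − 5·n + 9·m)
= (6·m^2 + 8·m·n + 6·m + 12·m·n + 16·n^2 + 12·n + 36·m + 48·n + 36)·(−2 − 5·n + 9·m)    [distributive law]
= (6·m^2 + 20·m·n + 42·m + 16·n^2 + 60·n + 36)·(−2 − 5·n + 9·m)    [combine like terms]
= −12·m^2 − 30·m^2·n + 54·m^3 − 40·m·n − 100·m·n^2 + 180·m^2·n − 84·m − 210·m·n + 378·m^2 − 32·n^2 − 80·n^3 + 144·m·n^2 − 120·n − 300·n^2 + 540·m·n − 72 − 180·n + 324·m    [distributive law]
= 366·m^2 + 150·m^2·n + 54·m^3 + 290·m·n + 44·m·n^2 + 240·m − 332·n^2 − 80·n^3 − 300·n − 72    [combine like terms]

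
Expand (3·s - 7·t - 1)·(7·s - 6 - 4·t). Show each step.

21·s^2 - 25·s - 61·s·t + 46·t + 28·t^2 + 6

(3·s - 7·t - 1)·(7·s - 6 - 4·t)
= 21·s^2 - 18·s - 12·s·t - 49·s·t + 42·t + 28·t^2 - 7·s + 6 + 4·t    [distributive law]
= 21·s^2 - 25·s - 61·s·t + 46·t + 28·t^2 + 6    [combine like terms]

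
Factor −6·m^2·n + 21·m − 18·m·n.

−6·m^2·n + 21·m − 18·m·n
= 3(−2·m^2·n + 7·m − 6·m·n)    [factor out 3]
= 3·m(−2·m·n + 7 − 6·n)    [factor out m]

3·m(−2·m·n + 7 − 6·n)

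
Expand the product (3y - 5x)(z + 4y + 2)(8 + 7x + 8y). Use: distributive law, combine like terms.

(3y - 5x)(z + 4y + 2)(8 + 7x + 8y)
= (3yz + 12y² + 6y - 5xz - 20xy - 10x)(8 + 7x + 8y)    [distributive law]
= 24yz + 21xyz + 24y²z + 96y² + 84xy² + 96y³ + 48y + 42xy + 48y² - 40xz - 35x²z - 40xyz - 160xy - 140x²y - 160xy² - 80x - 70x² - 80xy    [distributive law]
= 24yz - 19xyz + 24y²z + 144y² - 76xy² + 96y³ + 48y - 198xy - 40xz - 35x²z - 140x²y - 80x - 70x²    [combine like terms]

24yz - 19xyz + 24y²z + 144y² - 76xy² + 96y³ + 48y - 198xy - 40xz - 35x²z - 140x²y - 80x - 70x²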